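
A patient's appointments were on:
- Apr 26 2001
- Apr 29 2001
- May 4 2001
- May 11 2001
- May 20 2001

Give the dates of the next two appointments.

May 31 2001, Jun 13 2001

The spacing grows by 2 each time: 3, 5, 7, 9 days.
Next gap: 11 days. May 20 2001 + 11 days = May 31 2001.
Next gap: 13 days. May 31 2001 + 13 days = Jun 13 2001.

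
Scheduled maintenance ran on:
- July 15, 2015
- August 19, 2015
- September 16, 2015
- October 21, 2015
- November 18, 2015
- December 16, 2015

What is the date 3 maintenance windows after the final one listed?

March 16, 2016

These are Wednesdays at 28- or 35-day spacing (35, 28, 35, 28, 28).
The pattern: 3rd Wednesday of the month.
3rd Wednesday of January 2016: January 20, 2016.
3rd Wednesday of February 2016: February 17, 2016.
3rd Wednesday of March 2016: March 16, 2016.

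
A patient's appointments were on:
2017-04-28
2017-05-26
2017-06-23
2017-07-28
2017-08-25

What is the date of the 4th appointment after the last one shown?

All dates are Fridays, 28, 28, 35, 28 days apart.
Specifically, the 4th Friday of each month.
4th Friday of September 2017: 2017-09-22.
October 2017 — 4th Friday is 2017-10-27.
4th Friday of November 2017: 2017-11-24.
December 2017 — 4th Friday is 2017-12-22.

2017-12-22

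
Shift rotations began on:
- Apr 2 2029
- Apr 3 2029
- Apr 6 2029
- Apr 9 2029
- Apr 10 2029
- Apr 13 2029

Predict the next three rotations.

Apr 16 2029, Apr 17 2029, Apr 20 2029

The gap pattern 1, 3, 3, 1, 3 repeats every 3 events.
These are the Mondays, Tuesdays and Fridays of each week.
The following Monday is Apr 16 2029.
The following Tuesday is Apr 17 2029.
Next Friday: Apr 20 2029.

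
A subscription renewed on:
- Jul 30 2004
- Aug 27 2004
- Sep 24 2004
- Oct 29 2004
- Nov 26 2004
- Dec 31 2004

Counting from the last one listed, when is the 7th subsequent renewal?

Jul 29 2005

Every date is a Friday; gaps 28, 28, 35, 28, 35 days.
Each is the last Friday of its month (at least one falls on the 29th or later, ruling out '4th Friday').
Last Friday of January 2005: Jan 28 2005.
February 2005 ends with Friday Feb 25 2005.
Last Friday of March 2005: Mar 25 2005.
Last Friday of April 2005: Apr 29 2005.
Last Friday of May 2005: May 27 2005.
Last Friday of June 2005: Jun 24 2005.
July 2005 ends with Friday Jul 29 2005.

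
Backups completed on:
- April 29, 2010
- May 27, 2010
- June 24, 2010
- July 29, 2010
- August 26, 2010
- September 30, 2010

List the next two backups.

Every date is a Thursday; gaps 28, 28, 35, 28, 35 days.
Each is the last Thursday of its month (at least one falls on the 29th or later, ruling out '4th Thursday').
October 2010 ends with Thursday October 28, 2010.
November 2010 ends with Thursday November 25, 2010.

October 28, 2010; November 25, 2010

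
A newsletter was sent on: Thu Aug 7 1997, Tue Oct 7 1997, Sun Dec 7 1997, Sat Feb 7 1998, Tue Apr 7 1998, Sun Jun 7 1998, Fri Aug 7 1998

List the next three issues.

Wed Oct 7 1998, Mon Dec 7 1998, Sun Feb 7 1999

Each date is the 7th; the gaps (61, 61, 62, 59, 61, 61) track the month lengths.
The rule is the 7th of every 2 months.
October 1998: Wed Oct 7 1998.
December 1998: Mon Dec 7 1998.
February 1999: Sun Feb 7 1999.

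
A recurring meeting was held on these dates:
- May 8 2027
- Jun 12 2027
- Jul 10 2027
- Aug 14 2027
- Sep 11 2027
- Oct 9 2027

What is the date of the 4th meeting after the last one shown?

Feb 12 2028

All dates are Saturdays, 35, 28, 35, 28, 28 days apart.
Specifically, the 2nd Saturday of each month.
November 2027 — 2nd Saturday is Nov 13 2027.
December 2027 — 2nd Saturday is Dec 11 2027.
January 2028 — 2nd Saturday is Jan 8 2028.
February 2028 — 2nd Saturday is Feb 12 2028.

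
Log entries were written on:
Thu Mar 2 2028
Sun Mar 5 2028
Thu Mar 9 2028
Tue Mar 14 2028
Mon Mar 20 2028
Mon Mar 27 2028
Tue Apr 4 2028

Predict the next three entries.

Gaps: 3, 4, 5, 6, 7, 8 days — each gap is 1 larger than the previous one.
Next gap: 9 days. Tue Apr 4 2028 + 9 days = Thu Apr 13 2028.
Next gap: 10 days. Thu Apr 13 2028 + 10 days = Sun Apr 23 2028.
Next gap: 11 days. Sun Apr 23 2028 + 11 days = Thu May 4 2028.

Thu Apr 13 2028, Sun Apr 23 2028, Thu May 4 2028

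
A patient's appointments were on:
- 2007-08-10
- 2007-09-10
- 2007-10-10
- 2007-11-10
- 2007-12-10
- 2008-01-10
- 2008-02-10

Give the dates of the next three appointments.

2008-03-10, 2008-04-10, 2008-05-10

The day-of-month is always 10 (31, 30, 31, 30, 31, 31 days between events).
So this recurs on the 10th of each month.
Next: March 2008 → 2008-03-10.
April 2008: 2008-04-10.
May 2008: 2008-05-10.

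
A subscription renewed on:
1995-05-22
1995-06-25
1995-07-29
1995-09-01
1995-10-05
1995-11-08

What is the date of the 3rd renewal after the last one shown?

1996-02-18

Every event comes 34 days after the last (34, 34, 34, 34, 34).
1995-11-08 + 34 days = 1995-12-12.
1995-12-12 + 34 days = 1996-01-15.
1996-01-15 + 34 days = 1996-02-18.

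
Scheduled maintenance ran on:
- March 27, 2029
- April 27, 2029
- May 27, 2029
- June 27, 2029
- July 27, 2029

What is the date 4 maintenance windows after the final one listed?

November 27, 2029

The day-of-month is always 27 (31, 30, 31, 30 days between events).
So this recurs on the 27th of each month.
Next: August 2029 → August 27, 2029.
Next: September 2029 → September 27, 2029.
October 2029: October 27, 2029.
Next: November 2029 → November 27, 2029.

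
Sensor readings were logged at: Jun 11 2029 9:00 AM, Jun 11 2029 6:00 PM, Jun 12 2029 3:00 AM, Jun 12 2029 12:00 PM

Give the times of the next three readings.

Jun 12 2029 9:00 PM, Jun 13 2029 6:00 AM, Jun 13 2029 3:00 PM

Spacing: 9, 9, 9 h — constant 9 h.
Jun 12 2029 12:00 PM + 9 h = Jun 12 2029 9:00 PM.
Jun 12 2029 9:00 PM + 9 h = Jun 13 2029 6:00 AM.
Jun 13 2029 6:00 AM + 9 h = Jun 13 2029 3:00 PM.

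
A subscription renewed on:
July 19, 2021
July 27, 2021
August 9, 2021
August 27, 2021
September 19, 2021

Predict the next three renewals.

The spacing grows by 5 each time: 8, 13, 18, 23 days.
Next gap: 28 days. September 19, 2021 + 28 days = October 17, 2021.
Next gap: 33 days. October 17, 2021 + 33 days = November 19, 2021.
Next gap: 38 days. November 19, 2021 + 38 days = December 27, 2021.

October 17, 2021; November 19, 2021; December 27, 2021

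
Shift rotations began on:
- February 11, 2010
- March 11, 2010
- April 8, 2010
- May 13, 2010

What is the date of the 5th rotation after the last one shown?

October 14, 2010

These are Thursdays at 28- or 35-day spacing (28, 28, 35).
The pattern: 2nd Thursday of the month.
2nd Thursday of June 2010: June 10, 2010.
July 2010 — 2nd Thursday is July 8, 2010.
August 2010 — 2nd Thursday is August 12, 2010.
September 2010 — 2nd Thursday is September 9, 2010.
October 2010 — 2nd Thursday is October 14, 2010.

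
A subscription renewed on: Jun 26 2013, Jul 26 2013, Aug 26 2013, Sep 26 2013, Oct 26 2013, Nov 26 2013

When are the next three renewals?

Dec 26 2013, Jan 26 2014, Feb 26 2014

Each date is the 26th; the gaps (30, 31, 31, 30, 31) track the month lengths.
The rule is the 26th of each month.
December 2013: Dec 26 2013.
January 2014: Jan 26 2014.
February 2014: Feb 26 2014.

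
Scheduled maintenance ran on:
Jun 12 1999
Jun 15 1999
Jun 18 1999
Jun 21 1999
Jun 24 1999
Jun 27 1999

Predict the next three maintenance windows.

Jun 30 1999, Jul 3 1999, Jul 6 1999

Every event comes 3 days after the last (3, 3, 3, 3, 3).
Jun 27 1999 + 3 days = Jun 30 1999.
Jun 30 1999 + 3 days = Jul 3 1999.
Jul 3 1999 + 3 days = Jul 6 1999.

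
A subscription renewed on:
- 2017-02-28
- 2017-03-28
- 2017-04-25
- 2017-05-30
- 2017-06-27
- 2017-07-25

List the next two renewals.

These are Tuesdays with 28, 28, 35, 28, 28-day gaps.
Each is the final Tuesday of its month — 2017-05-30 is past the 28th, so '4th Tuesday' doesn't fit.
August 2017 ends with Tuesday 2017-08-29.
Last Tuesday of September 2017: 2017-09-26.

2017-08-29, 2017-09-26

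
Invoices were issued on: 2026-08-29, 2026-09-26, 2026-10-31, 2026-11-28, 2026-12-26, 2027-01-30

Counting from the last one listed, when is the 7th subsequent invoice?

All Saturdays; the gaps (28, 35, 28, 28, 35) vary with month length.
This is the last Saturday of each month.
February 2027 ends with Saturday 2027-02-27.
March 2027 ends with Saturday 2027-03-27.
April 2027 ends with Saturday 2027-04-24.
Last Saturday of May 2027: 2027-05-29.
June 2027 ends with Saturday 2027-06-26.
Last Saturday of July 2027: 2027-07-31.
Last Saturday of August 2027: 2027-08-28.

2027-08-28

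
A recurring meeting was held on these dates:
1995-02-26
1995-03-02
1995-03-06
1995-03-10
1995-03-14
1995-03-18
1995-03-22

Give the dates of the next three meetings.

1995-03-26, 1995-03-30, 1995-04-03

The spacing is 4, 4, 4, 4, 4, 4 days — always 4 days.
1995-03-22 + 4 days = 1995-03-26.
1995-03-26 + 4 days = 1995-03-30.
1995-03-30 + 4 days = 1995-04-03.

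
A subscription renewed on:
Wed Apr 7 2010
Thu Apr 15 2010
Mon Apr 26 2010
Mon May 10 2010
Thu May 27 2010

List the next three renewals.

Gaps: 8, 11, 14, 17 days — each gap is 3 larger than the previous one.
Next gap: 20 days. Thu May 27 2010 + 20 days = Wed Jun 16 2010.
Next gap: 23 days. Wed Jun 16 2010 + 23 days = Fri Jul 9 2010.
Next gap: 26 days. Fri Jul 9 2010 + 26 days = Wed Aug 4 2010.

Wed Jun 16 2010, Fri Jul 9 2010, Wed Aug 4 2010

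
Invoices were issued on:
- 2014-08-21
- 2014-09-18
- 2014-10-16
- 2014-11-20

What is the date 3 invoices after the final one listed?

All dates are Thursdays, 28, 28, 35 days apart.
Specifically, the 3rd Thursday of each month.
December 2014 — 3rd Thursday is 2014-12-18.
3rd Thursday of January 2015: 2015-01-15.
3rd Thursday of February 2015: 2015-02-19.

2015-02-19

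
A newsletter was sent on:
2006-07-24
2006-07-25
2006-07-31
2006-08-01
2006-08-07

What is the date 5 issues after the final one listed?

Every event lands on a Monday or Tuesday (gaps cycle 1, 6, 1, 6).
So the schedule is: every Monday and Tuesday.
Next Tuesday: 2006-08-08.
Next Monday: 2006-08-14.
The following Tuesday is 2006-08-15.
Next Monday: 2006-08-21.
Next Tuesday: 2006-08-22.

2006-08-22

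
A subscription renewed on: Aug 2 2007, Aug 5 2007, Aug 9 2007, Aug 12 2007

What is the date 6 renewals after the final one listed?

Gaps: 3, 4, 3 days — not constant, but cyclic with period 2.
The events fall on every Thursday and Sunday.
The following Thursday is Aug 16 2007.
Next Sunday: Aug 19 2007.
Next Thursday: Aug 23 2007.
Next Sunday: Aug 26 2007.
The following Thursday is Aug 30 2007.
The following Sunday is Sep 2 2007.

Sep 2 2007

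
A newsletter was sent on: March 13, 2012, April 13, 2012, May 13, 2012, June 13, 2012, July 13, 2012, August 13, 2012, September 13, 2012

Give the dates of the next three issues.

The day-of-month is always 13 (31, 30, 31, 30, 31, 31 days between events).
So this recurs on the 13th of each month.
Next: October 2012 → October 13, 2012.
Next: November 2012 → November 13, 2012.
December 2012: December 13, 2012.

October 13, 2012; November 13, 2012; December 13, 2012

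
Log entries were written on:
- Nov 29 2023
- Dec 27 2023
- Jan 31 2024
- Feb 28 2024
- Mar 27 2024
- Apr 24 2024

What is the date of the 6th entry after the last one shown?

All Wednesdays; the gaps (28, 35, 28, 28, 28) vary with month length.
This is the last Wednesday of each month.
May 2024 ends with Wednesday May 29 2024.
June 2024 ends with Wednesday Jun 26 2024.
July 2024 ends with Wednesday Jul 31 2024.
August 2024 ends with Wednesday Aug 28 2024.
September 2024 ends with Wednesday Sep 25 2024.
Last Wednesday of October 2024: Oct 30 2024.

Oct 30 2024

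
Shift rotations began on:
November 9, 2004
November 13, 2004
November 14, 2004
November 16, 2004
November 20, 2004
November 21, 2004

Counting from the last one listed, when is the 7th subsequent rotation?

December 7, 2004

Gaps: 4, 1, 2, 4, 1 days — not constant, but cyclic with period 3.
The events fall on every Tuesday, Saturday and Sunday.
Next Tuesday: November 23, 2004.
The following Saturday is November 27, 2004.
The following Sunday is November 28, 2004.
The following Tuesday is November 30, 2004.
Next Saturday: December 4, 2004.
The following Sunday is December 5, 2004.
The following Tuesday is December 7, 2004.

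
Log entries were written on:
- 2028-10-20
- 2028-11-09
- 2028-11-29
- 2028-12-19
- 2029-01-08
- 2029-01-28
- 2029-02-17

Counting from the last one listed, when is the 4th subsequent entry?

Gaps between consecutive events: 20, 20, 20, 20, 20, 20 days — a constant 20-day interval.
2029-02-17 + 20 days = 2029-03-09.
2029-03-09 + 20 days = 2029-03-29.
2029-03-29 + 20 days = 2029-04-18.
2029-04-18 + 20 days = 2029-05-08.

2029-05-08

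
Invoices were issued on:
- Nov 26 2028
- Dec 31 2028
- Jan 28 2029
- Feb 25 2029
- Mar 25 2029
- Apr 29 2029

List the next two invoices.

May 27 2029, Jun 24 2029

Every date is a Sunday; gaps 35, 28, 28, 28, 35 days.
Each is the last Sunday of its month (at least one falls on the 29th or later, ruling out '4th Sunday').
May 2029 ends with Sunday May 27 2029.
June 2029 ends with Sunday Jun 24 2029.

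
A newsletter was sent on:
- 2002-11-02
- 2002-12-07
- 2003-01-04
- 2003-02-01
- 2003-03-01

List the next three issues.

Gaps: 35, 28, 28, 28 days — a mix of 28 and 35. Every date is a Saturday.
Each is the 1st Saturday of its month.
April 2003 — 1st Saturday is 2003-04-05.
May 2003 — 1st Saturday is 2003-05-03.
1st Saturday of June 2003: 2003-06-07.

2003-04-05, 2003-05-03, 2003-06-07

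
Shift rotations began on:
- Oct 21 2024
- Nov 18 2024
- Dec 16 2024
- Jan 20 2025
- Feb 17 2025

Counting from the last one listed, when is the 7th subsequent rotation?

All dates are Mondays, 28, 28, 35, 28 days apart.
Specifically, the 3rd Monday of each month.
March 2025 — 3rd Monday is Mar 17 2025.
April 2025 — 3rd Monday is Apr 21 2025.
May 2025 — 3rd Monday is May 19 2025.
June 2025 — 3rd Monday is Jun 16 2025.
3rd Monday of July 2025: Jul 21 2025.
3rd Monday of August 2025: Aug 18 2025.
September 2025 — 3rd Monday is Sep 15 2025.

Sep 15 2025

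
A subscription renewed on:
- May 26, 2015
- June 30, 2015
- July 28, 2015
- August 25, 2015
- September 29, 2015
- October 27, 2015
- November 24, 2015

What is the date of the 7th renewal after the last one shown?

All Tuesdays; the gaps (35, 28, 28, 35, 28, 28) vary with month length.
This is the last Tuesday of each month.
December 2015 ends with Tuesday December 29, 2015.
January 2016 ends with Tuesday January 26, 2016.
Last Tuesday of February 2016: February 23, 2016.
March 2016 ends with Tuesday March 29, 2016.
April 2016 ends with Tuesday April 26, 2016.
May 2016 ends with Tuesday May 31, 2016.
Last Tuesday of June 2016: June 28, 2016.

June 28, 2016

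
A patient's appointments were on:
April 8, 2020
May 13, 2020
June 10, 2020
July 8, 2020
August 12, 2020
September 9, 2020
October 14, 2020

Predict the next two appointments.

November 11, 2020; December 9, 2020

All dates are Wednesdays, 35, 28, 28, 35, 28, 35 days apart.
Specifically, the 2nd Wednesday of each month.
2nd Wednesday of November 2020: November 11, 2020.
2nd Wednesday of December 2020: December 9, 2020.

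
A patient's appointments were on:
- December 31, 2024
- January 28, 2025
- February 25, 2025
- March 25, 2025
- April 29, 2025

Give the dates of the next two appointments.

All Tuesdays; the gaps (28, 28, 28, 35) vary with month length.
This is the last Tuesday of each month.
May 2025 ends with Tuesday May 27, 2025.
June 2025 ends with Tuesday June 24, 2025.

May 27, 2025; June 24, 2025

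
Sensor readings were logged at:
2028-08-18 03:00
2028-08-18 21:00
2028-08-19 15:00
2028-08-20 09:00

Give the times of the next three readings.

Gaps: 18, 18, 18 hours — each event is 18 hours after the previous one.
2028-08-20 09:00 + 18 h = 2028-08-21 03:00.
2028-08-21 03:00 + 18 h = 2028-08-21 21:00.
2028-08-21 21:00 + 18 h = 2028-08-22 15:00.

2028-08-21 03:00, 2028-08-21 21:00, 2028-08-22 15:00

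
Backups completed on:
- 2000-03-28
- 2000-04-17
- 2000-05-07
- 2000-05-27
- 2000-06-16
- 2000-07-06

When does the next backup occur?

2000-07-26

Every event comes 20 days after the last (20, 20, 20, 20, 20).
2000-07-06 + 20 days = 2000-07-26.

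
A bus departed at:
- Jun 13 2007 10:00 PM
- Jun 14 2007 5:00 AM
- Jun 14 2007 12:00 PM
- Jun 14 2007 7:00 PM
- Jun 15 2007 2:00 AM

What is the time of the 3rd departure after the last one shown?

Jun 15 2007 11:00 PM

Gaps: 7, 7, 7, 7 hours — each event is 7 hours after the previous one.
Jun 15 2007 2:00 AM + 7 h = Jun 15 2007 9:00 AM.
Jun 15 2007 9:00 AM + 7 h = Jun 15 2007 4:00 PM.
Jun 15 2007 4:00 PM + 7 h = Jun 15 2007 11:00 PM.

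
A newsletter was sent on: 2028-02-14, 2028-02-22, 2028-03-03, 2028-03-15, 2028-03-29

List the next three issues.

2028-04-14, 2028-05-02, 2028-05-22

Intervals are 8, 10, 12, 14 days — an arithmetic progression with common difference 2.
Next gap: 16 days. 2028-03-29 + 16 days = 2028-04-14.
Next gap: 18 days. 2028-04-14 + 18 days = 2028-05-02.
Next gap: 20 days. 2028-05-02 + 20 days = 2028-05-22.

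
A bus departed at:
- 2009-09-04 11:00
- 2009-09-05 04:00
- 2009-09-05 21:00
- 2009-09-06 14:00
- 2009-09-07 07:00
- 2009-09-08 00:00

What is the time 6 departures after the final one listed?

Spacing: 17, 17, 17, 17, 17 h — constant 17 h.
2009-09-08 00:00 + 17 h = 2009-09-08 17:00.
2009-09-08 17:00 + 17 h = 2009-09-09 10:00.
2009-09-09 10:00 + 17 h = 2009-09-10 03:00.
2009-09-10 03:00 + 17 h = 2009-09-10 20:00.
2009-09-10 20:00 + 17 h = 2009-09-11 13:00.
2009-09-11 13:00 + 17 h = 2009-09-12 06:00.

2009-09-12 06:00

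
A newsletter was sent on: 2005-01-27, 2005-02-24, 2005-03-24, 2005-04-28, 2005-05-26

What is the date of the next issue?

These are Thursdays at 28- or 35-day spacing (28, 28, 35, 28).
The pattern: 4th Thursday of the month.
4th Thursday of June 2005: 2005-06-23.

2005-06-23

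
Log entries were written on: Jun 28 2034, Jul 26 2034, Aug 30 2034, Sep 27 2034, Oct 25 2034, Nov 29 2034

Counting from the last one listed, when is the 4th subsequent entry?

All Wednesdays; the gaps (28, 35, 28, 28, 35) vary with month length.
This is the last Wednesday of each month.
December 2034 ends with Wednesday Dec 27 2034.
Last Wednesday of January 2035: Jan 31 2035.
February 2035 ends with Wednesday Feb 28 2035.
Last Wednesday of March 2035: Mar 28 2035.

Mar 28 2035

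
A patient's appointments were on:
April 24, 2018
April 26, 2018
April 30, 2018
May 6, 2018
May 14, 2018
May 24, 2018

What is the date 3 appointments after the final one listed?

The spacing grows by 2 each time: 2, 4, 6, 8, 10 days.
Next gap: 12 days. May 24, 2018 + 12 days = June 5, 2018.
Next gap: 14 days. June 5, 2018 + 14 days = June 19, 2018.
Next gap: 16 days. June 19, 2018 + 16 days = July 5, 2018.

July 5, 2018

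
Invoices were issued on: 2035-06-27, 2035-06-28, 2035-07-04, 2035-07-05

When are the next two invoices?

Every event lands on a Wednesday or Thursday (gaps cycle 1, 6, 1).
So the schedule is: every Wednesday and Thursday.
Next Wednesday: 2035-07-11.
The following Thursday is 2035-07-12.

2035-07-11, 2035-07-12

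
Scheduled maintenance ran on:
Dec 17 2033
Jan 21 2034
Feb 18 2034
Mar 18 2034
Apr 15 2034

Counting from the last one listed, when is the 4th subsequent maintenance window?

These are Saturdays at 28- or 35-day spacing (35, 28, 28, 28).
The pattern: 3rd Saturday of the month.
3rd Saturday of May 2034: May 20 2034.
June 2034 — 3rd Saturday is Jun 17 2034.
July 2034 — 3rd Saturday is Jul 15 2034.
3rd Saturday of August 2034: Aug 19 2034.

Aug 19 2034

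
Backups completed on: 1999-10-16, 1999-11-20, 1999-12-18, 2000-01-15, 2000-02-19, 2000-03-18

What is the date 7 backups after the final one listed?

Gaps: 35, 28, 28, 35, 28 days — a mix of 28 and 35. Every date is a Saturday.
Each is the 3rd Saturday of its month.
3rd Saturday of April 2000: 2000-04-15.
May 2000 — 3rd Saturday is 2000-05-20.
3rd Saturday of June 2000: 2000-06-17.
3rd Saturday of July 2000: 2000-07-15.
August 2000 — 3rd Saturday is 2000-08-19.
September 2000 — 3rd Saturday is 2000-09-16.
3rd Saturday of October 2000: 2000-10-21.

2000-10-21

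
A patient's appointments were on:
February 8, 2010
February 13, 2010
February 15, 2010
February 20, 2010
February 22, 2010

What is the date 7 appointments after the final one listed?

Gaps: 5, 2, 5, 2 days — not constant, but cyclic with period 2.
The events fall on every Monday and Saturday.
Next Saturday: February 27, 2010.
Next Monday: March 1, 2010.
Next Saturday: March 6, 2010.
Next Monday: March 8, 2010.
Next Saturday: March 13, 2010.
The following Monday is March 15, 2010.
Next Saturday: March 20, 2010.

March 20, 2010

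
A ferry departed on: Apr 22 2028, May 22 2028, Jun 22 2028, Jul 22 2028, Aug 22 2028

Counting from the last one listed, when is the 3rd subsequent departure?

Nov 22 2028

Each date is the 22nd; the gaps (30, 31, 30, 31) track the month lengths.
The rule is the 22nd of each month.
Next: September 2028 → Sep 22 2028.
October 2028: Oct 22 2028.
Next: November 2028 → Nov 22 2028.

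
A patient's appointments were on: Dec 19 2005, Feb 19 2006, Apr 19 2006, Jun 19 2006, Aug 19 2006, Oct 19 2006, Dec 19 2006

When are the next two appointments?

Gaps: 62, 59, 61, 61, 61, 61 days — not constant. Every event is on the 19th of the month.
Pattern: the 19th of every 2 months.
Next: February 2007 → Feb 19 2007.
April 2007: Apr 19 2007.

Feb 19 2007, Apr 19 2007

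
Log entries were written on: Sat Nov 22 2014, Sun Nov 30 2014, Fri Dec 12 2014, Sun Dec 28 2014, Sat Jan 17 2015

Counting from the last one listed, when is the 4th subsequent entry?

Intervals are 8, 12, 16, 20 days — an arithmetic progression with common difference 4.
Next gap: 24 days. Sat Jan 17 2015 + 24 days = Tue Feb 10 2015.
Next gap: 28 days. Tue Feb 10 2015 + 28 days = Tue Mar 10 2015.
Next gap: 32 days. Tue Mar 10 2015 + 32 days = Sat Apr 11 2015.
Next gap: 36 days. Sat Apr 11 2015 + 36 days = Sun May 17 2015.

Sun May 17 2015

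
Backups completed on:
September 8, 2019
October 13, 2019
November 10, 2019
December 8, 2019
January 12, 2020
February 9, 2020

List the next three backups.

All dates are Sundays, 35, 28, 28, 35, 28 days apart.
Specifically, the 2nd Sunday of each month.
March 2020 — 2nd Sunday is March 8, 2020.
2nd Sunday of April 2020: April 12, 2020.
2nd Sunday of May 2020: May 10, 2020.

March 8, 2020; April 12, 2020; May 10, 2020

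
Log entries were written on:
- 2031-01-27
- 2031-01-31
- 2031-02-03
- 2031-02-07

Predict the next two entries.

2031-02-10, 2031-02-14

Gaps: 4, 3, 4 days — not constant, but cyclic with period 2.
The events fall on every Monday and Friday.
The following Monday is 2031-02-10.
The following Friday is 2031-02-14.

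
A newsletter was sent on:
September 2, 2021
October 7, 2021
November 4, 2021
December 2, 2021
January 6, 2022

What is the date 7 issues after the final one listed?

Gaps: 35, 28, 28, 35 days — a mix of 28 and 35. Every date is a Thursday.
Each is the 1st Thursday of its month.
February 2022 — 1st Thursday is February 3, 2022.
1st Thursday of March 2022: March 3, 2022.
April 2022 — 1st Thursday is April 7, 2022.
1st Thursday of May 2022: May 5, 2022.
1st Thursday of June 2022: June 2, 2022.
July 2022 — 1st Thursday is July 7, 2022.
August 2022 — 1st Thursday is August 4, 2022.

August 4, 2022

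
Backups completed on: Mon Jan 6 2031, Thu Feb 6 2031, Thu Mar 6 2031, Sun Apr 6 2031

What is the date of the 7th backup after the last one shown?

The day-of-month is always 6 (31, 28, 31 days between events).
So this recurs on the 6th of each month.
Next: May 2031 → Tue May 6 2031.
Next: June 2031 → Fri Jun 6 2031.
Next: July 2031 → Sun Jul 6 2031.
August 2031: Wed Aug 6 2031.
September 2031: Sat Sep 6 2031.
October 2031: Mon Oct 6 2031.
November 2031: Thu Nov 6 2031.

Thu Nov 6 2031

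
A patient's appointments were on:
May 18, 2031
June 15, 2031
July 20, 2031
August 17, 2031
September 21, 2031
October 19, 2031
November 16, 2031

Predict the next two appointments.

Gaps: 28, 35, 28, 35, 28, 28 days — a mix of 28 and 35. Every date is a Sunday.
Each is the 3rd Sunday of its month.
3rd Sunday of December 2031: December 21, 2031.
3rd Sunday of January 2032: January 18, 2032.

December 21, 2031; January 18, 2032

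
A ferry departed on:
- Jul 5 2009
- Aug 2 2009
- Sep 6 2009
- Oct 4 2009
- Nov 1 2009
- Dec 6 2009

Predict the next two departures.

Jan 3 2010, Feb 7 2010

Gaps: 28, 35, 28, 28, 35 days — a mix of 28 and 35. Every date is a Sunday.
Each is the 1st Sunday of its month.
January 2010 — 1st Sunday is Jan 3 2010.
1st Sunday of February 2010: Feb 7 2010.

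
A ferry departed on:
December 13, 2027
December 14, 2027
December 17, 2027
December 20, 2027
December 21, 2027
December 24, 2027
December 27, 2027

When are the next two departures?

The gap pattern 1, 3, 3, 1, 3, 3 repeats every 3 events.
These are the Mondays, Tuesdays and Fridays of each week.
The following Tuesday is December 28, 2027.
Next Friday: December 31, 2027.

December 28, 2027; December 31, 2027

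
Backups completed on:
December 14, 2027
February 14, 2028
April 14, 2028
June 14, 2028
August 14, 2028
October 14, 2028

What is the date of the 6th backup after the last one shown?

October 14, 2029

Each date is the 14th; the gaps (62, 60, 61, 61, 61) track the month lengths.
The rule is the 14th of every 2 months.
Next: December 2028 → December 14, 2028.
February 2029: February 14, 2029.
Next: April 2029 → April 14, 2029.
June 2029: June 14, 2029.
Next: August 2029 → August 14, 2029.
October 2029: October 14, 2029.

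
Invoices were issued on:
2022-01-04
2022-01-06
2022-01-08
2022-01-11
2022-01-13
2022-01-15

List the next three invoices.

The gap pattern 2, 2, 3, 2, 2 repeats every 3 events.
These are the Tuesdays, Thursdays and Saturdays of each week.
The following Tuesday is 2022-01-18.
The following Thursday is 2022-01-20.
The following Saturday is 2022-01-22.

2022-01-18, 2022-01-20, 2022-01-22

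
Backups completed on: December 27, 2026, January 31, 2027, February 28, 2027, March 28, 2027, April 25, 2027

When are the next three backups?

Every date is a Sunday; gaps 35, 28, 28, 28 days.
Each is the last Sunday of its month (at least one falls on the 29th or later, ruling out '4th Sunday').
Last Sunday of May 2027: May 30, 2027.
June 2027 ends with Sunday June 27, 2027.
July 2027 ends with Sunday July 25, 2027.

May 30, 2027; June 27, 2027; July 25, 2027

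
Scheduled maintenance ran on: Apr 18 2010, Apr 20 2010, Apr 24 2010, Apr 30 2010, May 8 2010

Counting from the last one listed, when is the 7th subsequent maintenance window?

Intervals are 2, 4, 6, 8 days — an arithmetic progression with common difference 2.
Next gap: 10 days. May 8 2010 + 10 days = May 18 2010.
Next gap: 12 days. May 18 2010 + 12 days = May 30 2010.
Next gap: 14 days. May 30 2010 + 14 days = Jun 13 2010.
Next gap: 16 days. Jun 13 2010 + 16 days = Jun 29 2010.
Next gap: 18 days. Jun 29 2010 + 18 days = Jul 17 2010.
Next gap: 20 days. Jul 17 2010 + 20 days = Aug 6 2010.
Next gap: 22 days. Aug 6 2010 + 22 days = Aug 28 2010.

Aug 28 2010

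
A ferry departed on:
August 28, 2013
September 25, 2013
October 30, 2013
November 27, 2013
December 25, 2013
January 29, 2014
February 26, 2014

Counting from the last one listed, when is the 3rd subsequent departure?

All Wednesdays; the gaps (28, 35, 28, 28, 35, 28) vary with month length.
This is the last Wednesday of each month.
March 2014 ends with Wednesday March 26, 2014.
April 2014 ends with Wednesday April 30, 2014.
May 2014 ends with Wednesday May 28, 2014.

May 28, 2014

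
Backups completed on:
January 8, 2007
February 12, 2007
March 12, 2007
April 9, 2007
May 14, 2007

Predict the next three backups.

June 11, 2007; July 9, 2007; August 13, 2007

All dates are Mondays, 35, 28, 28, 35 days apart.
Specifically, the 2nd Monday of each month.
June 2007 — 2nd Monday is June 11, 2007.
July 2007 — 2nd Monday is July 9, 2007.
2nd Monday of August 2007: August 13, 2007.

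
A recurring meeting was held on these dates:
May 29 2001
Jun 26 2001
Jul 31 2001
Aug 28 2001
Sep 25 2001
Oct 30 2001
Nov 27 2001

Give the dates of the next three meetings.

Dec 25 2001, Jan 29 2002, Feb 26 2002

These are Tuesdays with 28, 35, 28, 28, 35, 28-day gaps.
Each is the final Tuesday of its month — May 29 2001 is past the 28th, so '4th Tuesday' doesn't fit.
December 2001 ends with Tuesday Dec 25 2001.
January 2002 ends with Tuesday Jan 29 2002.
February 2002 ends with Tuesday Feb 26 2002.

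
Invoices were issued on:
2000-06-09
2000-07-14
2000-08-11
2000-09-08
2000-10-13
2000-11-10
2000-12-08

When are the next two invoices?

2001-01-12, 2001-02-09

Gaps: 35, 28, 28, 35, 28, 28 days — a mix of 28 and 35. Every date is a Friday.
Each is the 2nd Friday of its month.
2nd Friday of January 2001: 2001-01-12.
February 2001 — 2nd Friday is 2001-02-09.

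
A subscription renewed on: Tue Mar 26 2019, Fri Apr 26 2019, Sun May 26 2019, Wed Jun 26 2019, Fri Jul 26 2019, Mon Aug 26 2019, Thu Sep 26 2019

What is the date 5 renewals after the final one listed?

Gaps: 31, 30, 31, 30, 31, 31 days — not constant. Every event is on the 26th of the month.
Pattern: the 26th of each month.
Next: October 2019 → Sat Oct 26 2019.
November 2019: Tue Nov 26 2019.
Next: December 2019 → Thu Dec 26 2019.
January 2020: Sun Jan 26 2020.
Next: February 2020 → Wed Feb 26 2020.

Wed Feb 26 2020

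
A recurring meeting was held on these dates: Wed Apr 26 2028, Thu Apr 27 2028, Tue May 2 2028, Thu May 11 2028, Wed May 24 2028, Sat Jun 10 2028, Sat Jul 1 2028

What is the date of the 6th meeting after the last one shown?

Sat Jan 27 2029

The spacing grows by 4 each time: 1, 5, 9, 13, 17, 21 days.
Next gap: 25 days. Sat Jul 1 2028 + 25 days = Wed Jul 26 2028.
Next gap: 29 days. Wed Jul 26 2028 + 29 days = Thu Aug 24 2028.
Next gap: 33 days. Thu Aug 24 2028 + 33 days = Tue Sep 26 2028.
Next gap: 37 days. Tue Sep 26 2028 + 37 days = Thu Nov 2 2028.
Next gap: 41 days. Thu Nov 2 2028 + 41 days = Wed Dec 13 2028.
Next gap: 45 days. Wed Dec 13 2028 + 45 days = Sat Jan 27 2029.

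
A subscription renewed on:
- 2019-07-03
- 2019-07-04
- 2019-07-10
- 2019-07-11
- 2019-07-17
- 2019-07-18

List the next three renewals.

2019-07-24, 2019-07-25, 2019-07-31

Gaps: 1, 6, 1, 6, 1 days — not constant, but cyclic with period 2.
The events fall on every Wednesday and Thursday.
The following Wednesday is 2019-07-24.
The following Thursday is 2019-07-25.
The following Wednesday is 2019-07-31.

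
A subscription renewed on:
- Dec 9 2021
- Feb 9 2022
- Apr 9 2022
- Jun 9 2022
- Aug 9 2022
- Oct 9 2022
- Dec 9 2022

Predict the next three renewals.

Feb 9 2023, Apr 9 2023, Jun 9 2023

Each date is the 9th; the gaps (62, 59, 61, 61, 61, 61) track the month lengths.
The rule is the 9th of every 2 months.
February 2023: Feb 9 2023.
April 2023: Apr 9 2023.
Next: June 2023 → Jun 9 2023.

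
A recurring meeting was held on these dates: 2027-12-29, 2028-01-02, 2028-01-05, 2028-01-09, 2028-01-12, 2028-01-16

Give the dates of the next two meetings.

2028-01-19, 2028-01-23

The gap pattern 4, 3, 4, 3, 4 repeats every 2 events.
These are the Wednesdays and Sundays of each week.
Next Wednesday: 2028-01-19.
Next Sunday: 2028-01-23.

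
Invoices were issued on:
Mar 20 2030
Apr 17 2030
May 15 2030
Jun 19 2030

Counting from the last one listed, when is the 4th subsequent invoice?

All dates are Wednesdays, 28, 28, 35 days apart.
Specifically, the 3rd Wednesday of each month.
July 2030 — 3rd Wednesday is Jul 17 2030.
3rd Wednesday of August 2030: Aug 21 2030.
3rd Wednesday of September 2030: Sep 18 2030.
October 2030 — 3rd Wednesday is Oct 16 2030.

Oct 16 2030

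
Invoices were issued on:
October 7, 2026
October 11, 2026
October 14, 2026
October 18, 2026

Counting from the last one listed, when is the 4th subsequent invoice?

The gap pattern 4, 3, 4 repeats every 2 events.
These are the Wednesdays and Sundays of each week.
The following Wednesday is October 21, 2026.
Next Sunday: October 25, 2026.
The following Wednesday is October 28, 2026.
Next Sunday: November 1, 2026.

November 1, 2026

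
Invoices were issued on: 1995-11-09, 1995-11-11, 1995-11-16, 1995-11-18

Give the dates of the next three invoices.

1995-11-23, 1995-11-25, 1995-11-30

Gaps: 2, 5, 2 days — not constant, but cyclic with period 2.
The events fall on every Thursday and Saturday.
The following Thursday is 1995-11-23.
Next Saturday: 1995-11-25.
The following Thursday is 1995-11-30.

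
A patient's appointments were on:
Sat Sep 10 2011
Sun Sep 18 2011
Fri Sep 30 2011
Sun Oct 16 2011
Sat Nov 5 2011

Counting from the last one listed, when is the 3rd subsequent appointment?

The spacing grows by 4 each time: 8, 12, 16, 20 days.
Next gap: 24 days. Sat Nov 5 2011 + 24 days = Tue Nov 29 2011.
Next gap: 28 days. Tue Nov 29 2011 + 28 days = Tue Dec 27 2011.
Next gap: 32 days. Tue Dec 27 2011 + 32 days = Sat Jan 28 2012.

Sat Jan 28 2012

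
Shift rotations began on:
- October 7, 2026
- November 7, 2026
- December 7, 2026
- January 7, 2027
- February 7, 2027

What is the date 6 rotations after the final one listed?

The day-of-month is always 7 (31, 30, 31, 31 days between events).
So this recurs on the 7th of each month.
March 2027: March 7, 2027.
Next: April 2027 → April 7, 2027.
May 2027: May 7, 2027.
Next: June 2027 → June 7, 2027.
Next: July 2027 → July 7, 2027.
Next: August 2027 → August 7, 2027.

August 7, 2027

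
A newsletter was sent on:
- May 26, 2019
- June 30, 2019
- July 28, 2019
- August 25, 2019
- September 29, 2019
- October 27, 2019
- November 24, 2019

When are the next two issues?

Every date is a Sunday; gaps 35, 28, 28, 35, 28, 28 days.
Each is the last Sunday of its month (at least one falls on the 29th or later, ruling out '4th Sunday').
Last Sunday of December 2019: December 29, 2019.
Last Sunday of January 2020: January 26, 2020.

December 29, 2019; January 26, 2020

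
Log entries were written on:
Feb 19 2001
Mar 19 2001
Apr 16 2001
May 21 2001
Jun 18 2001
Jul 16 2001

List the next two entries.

Aug 20 2001, Sep 17 2001

These are Mondays at 28- or 35-day spacing (28, 28, 35, 28, 28).
The pattern: 3rd Monday of the month.
August 2001 — 3rd Monday is Aug 20 2001.
September 2001 — 3rd Monday is Sep 17 2001.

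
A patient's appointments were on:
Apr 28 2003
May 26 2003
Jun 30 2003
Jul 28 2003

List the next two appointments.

Aug 25 2003, Sep 29 2003

These are Mondays with 28, 35, 28-day gaps.
Each is the final Monday of its month — Jun 30 2003 is past the 28th, so '4th Monday' doesn't fit.
August 2003 ends with Monday Aug 25 2003.
September 2003 ends with Monday Sep 29 2003.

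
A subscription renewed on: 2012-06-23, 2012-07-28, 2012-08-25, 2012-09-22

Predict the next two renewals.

2012-10-27, 2012-11-24

All dates are Saturdays, 35, 28, 28 days apart.
Specifically, the 4th Saturday of each month.
October 2012 — 4th Saturday is 2012-10-27.
November 2012 — 4th Saturday is 2012-11-24.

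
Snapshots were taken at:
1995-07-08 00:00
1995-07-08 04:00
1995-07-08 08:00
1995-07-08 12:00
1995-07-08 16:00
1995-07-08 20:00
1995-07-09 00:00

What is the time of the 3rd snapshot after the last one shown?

1995-07-09 12:00

Spacing: 4, 4, 4, 4, 4, 4 h — constant 4 h.
1995-07-09 00:00 + 4 h = 1995-07-09 04:00.
1995-07-09 04:00 + 4 h = 1995-07-09 08:00.
1995-07-09 08:00 + 4 h = 1995-07-09 12:00.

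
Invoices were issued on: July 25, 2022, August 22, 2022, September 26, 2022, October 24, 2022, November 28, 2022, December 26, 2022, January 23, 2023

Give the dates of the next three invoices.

February 27, 2023; March 27, 2023; April 24, 2023

All dates are Mondays, 28, 35, 28, 35, 28, 28 days apart.
Specifically, the 4th Monday of each month.
February 2023 — 4th Monday is February 27, 2023.
4th Monday of March 2023: March 27, 2023.
4th Monday of April 2023: April 24, 2023.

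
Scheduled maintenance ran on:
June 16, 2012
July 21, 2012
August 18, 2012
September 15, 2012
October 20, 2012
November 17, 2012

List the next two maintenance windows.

December 15, 2012; January 19, 2013

Gaps: 35, 28, 28, 35, 28 days — a mix of 28 and 35. Every date is a Saturday.
Each is the 3rd Saturday of its month.
3rd Saturday of December 2012: December 15, 2012.
3rd Saturday of January 2013: January 19, 2013.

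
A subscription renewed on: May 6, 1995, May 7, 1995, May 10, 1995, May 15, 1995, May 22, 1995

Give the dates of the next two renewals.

Intervals are 1, 3, 5, 7 days — an arithmetic progression with common difference 2.
Next gap: 9 days. May 22, 1995 + 9 days = May 31, 1995.
Next gap: 11 days. May 31, 1995 + 11 days = June 11, 1995.

May 31, 1995; June 11, 1995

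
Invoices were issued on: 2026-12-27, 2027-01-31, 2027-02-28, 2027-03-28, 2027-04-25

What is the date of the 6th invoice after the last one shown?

2027-10-31

These are Sundays with 35, 28, 28, 28-day gaps.
Each is the final Sunday of its month — 2027-01-31 is past the 28th, so '4th Sunday' doesn't fit.
May 2027 ends with Sunday 2027-05-30.
Last Sunday of June 2027: 2027-06-27.
July 2027 ends with Sunday 2027-07-25.
Last Sunday of August 2027: 2027-08-29.
Last Sunday of September 2027: 2027-09-26.
October 2027 ends with Sunday 2027-10-31.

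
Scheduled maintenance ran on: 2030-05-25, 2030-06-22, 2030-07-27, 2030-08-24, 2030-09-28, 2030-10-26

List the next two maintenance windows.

2030-11-23, 2030-12-28

All dates are Saturdays, 28, 35, 28, 35, 28 days apart.
Specifically, the 4th Saturday of each month.
4th Saturday of November 2030: 2030-11-23.
December 2030 — 4th Saturday is 2030-12-28.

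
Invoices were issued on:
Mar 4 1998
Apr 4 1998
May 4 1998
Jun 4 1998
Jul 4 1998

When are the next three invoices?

Aug 4 1998, Sep 4 1998, Oct 4 1998

Gaps: 31, 30, 31, 30 days — not constant. Every event is on the 4th of the month.
Pattern: the 4th of each month.
August 1998: Aug 4 1998.
Next: September 1998 → Sep 4 1998.
Next: October 1998 → Oct 4 1998.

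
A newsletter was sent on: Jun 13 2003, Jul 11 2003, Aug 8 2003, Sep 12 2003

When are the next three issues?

These are Fridays at 28- or 35-day spacing (28, 28, 35).
The pattern: 2nd Friday of the month.
October 2003 — 2nd Friday is Oct 10 2003.
November 2003 — 2nd Friday is Nov 14 2003.
2nd Friday of December 2003: Dec 12 2003.

Oct 10 2003, Nov 14 2003, Dec 12 2003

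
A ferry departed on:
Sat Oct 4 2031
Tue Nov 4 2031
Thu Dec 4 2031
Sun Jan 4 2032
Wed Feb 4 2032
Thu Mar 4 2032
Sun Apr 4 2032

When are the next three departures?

Gaps: 31, 30, 31, 31, 29, 31 days — not constant. Every event is on the 4th of the month.
Pattern: the 4th of each month.
Next: May 2032 → Tue May 4 2032.
June 2032: Fri Jun 4 2032.
Next: July 2032 → Sun Jul 4 2032.

Tue May 4 2032, Fri Jun 4 2032, Sun Jul 4 2032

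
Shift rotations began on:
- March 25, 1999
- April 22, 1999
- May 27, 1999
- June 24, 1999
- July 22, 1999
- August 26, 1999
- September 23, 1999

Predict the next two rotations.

October 28, 1999; November 25, 1999

All dates are Thursdays, 28, 35, 28, 28, 35, 28 days apart.
Specifically, the 4th Thursday of each month.
October 1999 — 4th Thursday is October 28, 1999.
4th Thursday of November 1999: November 25, 1999.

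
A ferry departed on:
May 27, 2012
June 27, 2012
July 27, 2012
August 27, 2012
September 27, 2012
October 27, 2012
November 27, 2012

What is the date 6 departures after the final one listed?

Each date is the 27th; the gaps (31, 30, 31, 31, 30, 31) track the month lengths.
The rule is the 27th of each month.
December 2012: December 27, 2012.
Next: January 2013 → January 27, 2013.
Next: February 2013 → February 27, 2013.
Next: March 2013 → March 27, 2013.
Next: April 2013 → April 27, 2013.
May 2013: May 27, 2013.

May 27, 2013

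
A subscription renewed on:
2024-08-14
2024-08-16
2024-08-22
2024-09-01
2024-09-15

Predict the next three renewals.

Intervals are 2, 6, 10, 14 days — an arithmetic progression with common difference 4.
Next gap: 18 days. 2024-09-15 + 18 days = 2024-10-03.
Next gap: 22 days. 2024-10-03 + 22 days = 2024-10-25.
Next gap: 26 days. 2024-10-25 + 26 days = 2024-11-20.

2024-10-03, 2024-10-25, 2024-11-20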